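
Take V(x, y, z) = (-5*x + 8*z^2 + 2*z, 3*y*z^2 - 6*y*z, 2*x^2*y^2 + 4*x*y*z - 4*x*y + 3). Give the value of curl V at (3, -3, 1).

(∇×V)₁ = ∂V₃/∂y − ∂V₂/∂z = 4*x^2*y + 4*x*z - 4*x - 6*y*z + 6*y
(∇×V)₂ = ∂V₁/∂z − ∂V₃/∂x = -4*x*y^2 - 4*y*z + 4*y + 16*z + 2
(∇×V)₃ = ∂V₂/∂x − ∂V₁/∂y = 0
∇×V = (4*x^2*y + 4*x*z - 4*x - 6*y*z + 6*y, -4*x*y^2 - 4*y*z + 4*y + 16*z + 2, 0)
At (3, -3, 1): (-108, -90, 0).

(-108, -90, 0)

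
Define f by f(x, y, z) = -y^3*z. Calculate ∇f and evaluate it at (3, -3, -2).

(0, 54, 27)

∂f/∂x = 0
∂f/∂y = -3*y^2*z
∂f/∂z = -y^3
∇f = (0, -3*y^2*z, -y^3)
At (3, -3, -2): (0, 54, 27).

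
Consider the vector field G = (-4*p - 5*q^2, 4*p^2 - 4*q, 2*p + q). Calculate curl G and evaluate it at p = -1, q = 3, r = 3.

(1, -2, 22)

(∇×G)₁ = ∂G₃/∂q − ∂G₂/∂r = 1
(∇×G)₂ = ∂G₁/∂r − ∂G₃/∂p = -2
(∇×G)₃ = ∂G₂/∂p − ∂G₁/∂q = 8*p + 10*q
∇×G = (1, -2, 8*p + 10*q)
At (-1, 3, 3): (1, -2, 22).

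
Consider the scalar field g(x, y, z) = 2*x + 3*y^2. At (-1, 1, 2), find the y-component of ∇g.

(∇g)_2 = ∂g/∂y = 6*y
At (-1, 1, 2): 6.

6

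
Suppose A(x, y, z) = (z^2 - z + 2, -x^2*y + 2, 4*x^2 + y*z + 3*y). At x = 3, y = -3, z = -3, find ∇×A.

(∇×A)₁ = ∂A₃/∂y − ∂A₂/∂z = z + 3
(∇×A)₂ = ∂A₁/∂z − ∂A₃/∂x = -8*x + 2*z - 1
(∇×A)₃ = ∂A₂/∂x − ∂A₁/∂y = -2*x*y
∇×A = (z + 3, -8*x + 2*z - 1, -2*x*y)
At (3, -3, -3): (0, -31, 18).

(0, -31, 18)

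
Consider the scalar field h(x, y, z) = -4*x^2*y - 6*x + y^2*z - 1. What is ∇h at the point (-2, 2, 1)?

(26, -12, 4)

∂h/∂x = -8*x*y - 6
∂h/∂y = -4*x^2 + 2*y*z
∂h/∂z = y^2
∇h = (-8*x*y - 6, -4*x^2 + 2*y*z, y^2)
At (-2, 2, 1): (26, -12, 4).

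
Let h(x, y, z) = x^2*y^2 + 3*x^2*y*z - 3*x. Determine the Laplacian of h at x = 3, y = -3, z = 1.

∂²h/∂x² = 2*y*(y + 3*z)
∂²h/∂y² = 2*x^2
∂²h/∂z² = 0
∇²h = 2*x^2 + 2*y^2 + 6*y*z
At (3, -3, 1): 18.

18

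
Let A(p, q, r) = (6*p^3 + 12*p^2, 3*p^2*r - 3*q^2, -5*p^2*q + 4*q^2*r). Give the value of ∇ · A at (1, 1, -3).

∂A₁/∂p = 18*p^2 + 24*p
∂A₂/∂q = -6*q
∂A₃/∂r = 4*q^2
∇·A = 18*p^2 + 24*p + 4*q^2 - 6*q
At (1, 1, -3): 40.

40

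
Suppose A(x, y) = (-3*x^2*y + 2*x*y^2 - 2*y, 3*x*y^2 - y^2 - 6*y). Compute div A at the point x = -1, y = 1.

-6

∂A₁/∂x = -6*x*y + 2*y^2
∂A₂/∂y = 6*x*y - 2*y - 6
∇·A = 2*y^2 - 2*y - 6
At (-1, 1): -6.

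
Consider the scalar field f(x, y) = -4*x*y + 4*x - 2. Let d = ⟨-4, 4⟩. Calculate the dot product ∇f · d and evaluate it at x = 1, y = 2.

0

∂f/∂x = -4*y + 4
∂f/∂y = -4*x
∇f at (1, 2) = (-4, -4)
∇f · d = (-4)(-4) + (-4)(4) = 0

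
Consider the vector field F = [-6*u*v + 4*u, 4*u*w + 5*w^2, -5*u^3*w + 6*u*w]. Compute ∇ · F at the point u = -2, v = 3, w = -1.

14

∂F₁/∂u = -6*v + 4
∂F₂/∂v = 0
∂F₃/∂w = -5*u^3 + 6*u
∇·F = -5*u^3 + 6*u - 6*v + 4
At (-2, 3, -1): 14.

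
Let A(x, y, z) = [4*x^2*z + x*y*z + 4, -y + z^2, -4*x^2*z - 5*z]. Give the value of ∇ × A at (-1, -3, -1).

(∇×A)₁ = ∂A₃/∂y − ∂A₂/∂z = -2*z
(∇×A)₂ = ∂A₁/∂z − ∂A₃/∂x = 4*x^2 + x*y + 8*x*z
(∇×A)₃ = ∂A₂/∂x − ∂A₁/∂y = -x*z
∇×A = (-2*z, 4*x^2 + x*y + 8*x*z, -x*z)
At (-1, -3, -1): (2, 15, -1).

(2, 15, -1)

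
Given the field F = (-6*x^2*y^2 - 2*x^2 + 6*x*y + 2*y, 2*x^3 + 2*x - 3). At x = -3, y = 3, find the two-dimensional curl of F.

∂F₂/∂x = 6*x^2 + 2
∂F₁/∂y = -12*x^2*y + 6*x + 2
Scalar curl = 12*x^2*y + 6*x^2 - 6*x
At (-3, 3): 396.

396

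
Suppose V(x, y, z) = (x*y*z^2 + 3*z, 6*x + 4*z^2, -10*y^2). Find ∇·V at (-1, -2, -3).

∂V₁/∂x = y*z^2
∂V₂/∂y = 0
∂V₃/∂z = 0
∇·V = y*z^2
At (-1, -2, -3): -18.

-18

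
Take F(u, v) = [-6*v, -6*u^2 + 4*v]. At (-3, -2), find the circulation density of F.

∂F₂/∂u = -12*u
∂F₁/∂v = -6
Scalar curl = -12*u + 6
At (-3, -2): 42.

42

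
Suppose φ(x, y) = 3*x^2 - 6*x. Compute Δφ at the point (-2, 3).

6

∂²φ/∂x² = 6
∂²φ/∂y² = 0
∇²φ = 6
At (-2, 3): 6.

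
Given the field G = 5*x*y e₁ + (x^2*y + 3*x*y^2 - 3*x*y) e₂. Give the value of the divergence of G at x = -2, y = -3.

∂G₁/∂x = 5*y
∂G₂/∂y = x^2 + 6*x*y - 3*x
∇·G = x^2 + 6*x*y - 3*x + 5*y
At (-2, -3): 31.

31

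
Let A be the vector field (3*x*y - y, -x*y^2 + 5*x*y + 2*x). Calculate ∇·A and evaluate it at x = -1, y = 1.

0

∂A₁/∂x = 3*y
∂A₂/∂y = -2*x*y + 5*x
∇·A = -2*x*y + 5*x + 3*y
At (-1, 1): 0.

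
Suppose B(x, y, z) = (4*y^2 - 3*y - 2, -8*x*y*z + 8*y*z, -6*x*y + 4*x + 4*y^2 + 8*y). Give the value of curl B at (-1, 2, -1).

(-2, 8, 3)

(∇×B)₁ = ∂B₃/∂y − ∂B₂/∂z = 8*x*y - 6*x + 8
(∇×B)₂ = ∂B₁/∂z − ∂B₃/∂x = 6*y - 4
(∇×B)₃ = ∂B₂/∂x − ∂B₁/∂y = -8*y*z - 8*y + 3
∇×B = (8*x*y - 6*x + 8, 6*y - 4, -8*y*z - 8*y + 3)
At (-1, 2, -1): (-2, 8, 3).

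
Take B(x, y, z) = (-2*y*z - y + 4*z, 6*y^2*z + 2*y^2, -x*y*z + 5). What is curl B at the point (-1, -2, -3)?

(∇×B)₁ = ∂B₃/∂y − ∂B₂/∂z = -x*z - 6*y^2
(∇×B)₂ = ∂B₁/∂z − ∂B₃/∂x = y*z - 2*y + 4
(∇×B)₃ = ∂B₂/∂x − ∂B₁/∂y = 2*z + 1
∇×B = (-x*z - 6*y^2, y*z - 2*y + 4, 2*z + 1)
At (-1, -2, -3): (-27, 14, -5).

(-27, 14, -5)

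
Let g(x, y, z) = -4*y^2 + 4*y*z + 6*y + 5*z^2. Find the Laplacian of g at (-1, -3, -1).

∂²g/∂x² = 0
∂²g/∂y² = -8
∂²g/∂z² = 10
∇²g = 2
At (-1, -3, -1): 2.

2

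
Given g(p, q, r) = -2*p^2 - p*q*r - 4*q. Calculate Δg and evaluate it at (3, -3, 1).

∂²g/∂p² = -4
∂²g/∂q² = 0
∂²g/∂r² = 0
∇²g = -4
At (3, -3, 1): -4.

-4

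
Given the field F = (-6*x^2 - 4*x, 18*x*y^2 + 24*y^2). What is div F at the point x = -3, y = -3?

∂F₁/∂x = -12*x - 4
∂F₂/∂y = 36*x*y + 48*y
∇·F = 36*x*y - 12*x + 48*y - 4
At (-3, -3): 212.

212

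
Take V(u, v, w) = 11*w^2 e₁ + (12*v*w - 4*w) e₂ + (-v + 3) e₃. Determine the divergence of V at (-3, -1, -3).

∂V₁/∂u = 0
∂V₂/∂v = 12*w
∂V₃/∂w = 0
∇·V = 12*w
At (-3, -1, -3): -36.

-36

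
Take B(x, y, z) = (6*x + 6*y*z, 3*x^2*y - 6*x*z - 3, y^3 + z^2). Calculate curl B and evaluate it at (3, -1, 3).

(∇×B)₁ = ∂B₃/∂y − ∂B₂/∂z = 6*x + 3*y^2
(∇×B)₂ = ∂B₁/∂z − ∂B₃/∂x = 6*y
(∇×B)₃ = ∂B₂/∂x − ∂B₁/∂y = 6*x*y - 12*z
∇×B = (6*x + 3*y^2, 6*y, 6*x*y - 12*z)
At (3, -1, 3): (21, -6, -54).

(21, -6, -54)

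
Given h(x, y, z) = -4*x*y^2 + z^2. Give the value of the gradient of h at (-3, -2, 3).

∂h/∂x = -4*y^2
∂h/∂y = -8*x*y
∂h/∂z = 2*z
∇h = (-4*y^2, -8*x*y, 2*z)
At (-3, -2, 3): (-16, -48, 6).

(-16, -48, 6)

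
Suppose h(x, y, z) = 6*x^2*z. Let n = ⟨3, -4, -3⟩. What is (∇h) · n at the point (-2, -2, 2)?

∂h/∂x = 12*x*z
∂h/∂y = 0
∂h/∂z = 6*x^2
∇h at (-2, -2, 2) = (-48, 0, 24)
∇h · n = (-48)(3) + (0)(-4) + (24)(-3) = -216

-216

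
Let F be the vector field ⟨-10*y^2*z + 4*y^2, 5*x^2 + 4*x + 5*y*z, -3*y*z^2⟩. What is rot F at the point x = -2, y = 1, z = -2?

(∇×F)₁ = ∂F₃/∂y − ∂F₂/∂z = -5*y - 3*z^2
(∇×F)₂ = ∂F₁/∂z − ∂F₃/∂x = -10*y^2
(∇×F)₃ = ∂F₂/∂x − ∂F₁/∂y = 10*x + 20*y*z - 8*y + 4
∇×F = (-5*y - 3*z^2, -10*y^2, 10*x + 20*y*z - 8*y + 4)
At (-2, 1, -2): (-17, -10, -64).

(-17, -10, -64)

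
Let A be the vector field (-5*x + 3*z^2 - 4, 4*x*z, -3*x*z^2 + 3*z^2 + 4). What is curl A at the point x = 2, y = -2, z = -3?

(-8, 9, -12)

(∇×A)₁ = ∂A₃/∂y − ∂A₂/∂z = -4*x
(∇×A)₂ = ∂A₁/∂z − ∂A₃/∂x = 3*z^2 + 6*z
(∇×A)₃ = ∂A₂/∂x − ∂A₁/∂y = 4*z
∇×A = (-4*x, 3*z^2 + 6*z, 4*z)
At (2, -2, -3): (-8, 9, -12).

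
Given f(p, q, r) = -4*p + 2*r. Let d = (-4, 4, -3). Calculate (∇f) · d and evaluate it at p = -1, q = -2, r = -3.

10

∂f/∂p = -4
∂f/∂q = 0
∂f/∂r = 2
∇f at (-1, -2, -3) = (-4, 0, 2)
∇f · d = (-4)(-4) + (0)(4) + (2)(-3) = 10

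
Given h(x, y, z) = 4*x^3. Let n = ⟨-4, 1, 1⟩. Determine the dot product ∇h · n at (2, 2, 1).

∂h/∂x = 12*x^2
∂h/∂y = 0
∂h/∂z = 0
∇h at (2, 2, 1) = (48, 0, 0)
∇h · n = (48)(-4) + (0)(1) + (0)(1) = -192

-192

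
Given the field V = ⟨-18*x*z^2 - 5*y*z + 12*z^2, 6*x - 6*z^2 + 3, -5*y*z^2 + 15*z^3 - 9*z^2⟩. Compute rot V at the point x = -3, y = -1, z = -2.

(∇×V)₁ = ∂V₃/∂y − ∂V₂/∂z = -5*z^2 + 12*z
(∇×V)₂ = ∂V₁/∂z − ∂V₃/∂x = -36*x*z - 5*y + 24*z
(∇×V)₃ = ∂V₂/∂x − ∂V₁/∂y = 5*z + 6
∇×V = (-5*z^2 + 12*z, -36*x*z - 5*y + 24*z, 5*z + 6)
At (-3, -1, -2): (-44, -259, -4).

(-44, -259, -4)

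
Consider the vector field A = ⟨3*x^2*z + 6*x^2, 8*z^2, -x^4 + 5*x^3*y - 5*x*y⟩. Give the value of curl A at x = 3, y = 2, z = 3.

(72, -125, 0)

(∇×A)₁ = ∂A₃/∂y − ∂A₂/∂z = 5*x^3 - 5*x - 16*z
(∇×A)₂ = ∂A₁/∂z − ∂A₃/∂x = 4*x^3 - 15*x^2*y + 3*x^2 + 5*y
(∇×A)₃ = ∂A₂/∂x − ∂A₁/∂y = 0
∇×A = (5*x^3 - 5*x - 16*z, 4*x^3 - 15*x^2*y + 3*x^2 + 5*y, 0)
At (3, 2, 3): (72, -125, 0).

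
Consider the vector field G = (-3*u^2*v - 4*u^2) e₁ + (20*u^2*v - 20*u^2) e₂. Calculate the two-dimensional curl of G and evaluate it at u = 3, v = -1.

∂G₂/∂u = 40*u*v - 40*u
∂G₁/∂v = -3*u^2
Scalar curl = 3*u^2 + 40*u*v - 40*u
At (3, -1): -213.

-213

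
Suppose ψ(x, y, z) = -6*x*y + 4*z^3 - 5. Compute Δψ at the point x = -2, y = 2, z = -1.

∂²ψ/∂x² = 0
∂²ψ/∂y² = 0
∂²ψ/∂z² = 24*z
∇²ψ = 24*z
At (-2, 2, -1): -24.

-24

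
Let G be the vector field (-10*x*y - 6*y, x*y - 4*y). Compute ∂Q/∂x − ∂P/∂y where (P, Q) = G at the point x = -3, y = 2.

-22

∂G₂/∂x = y
∂G₁/∂y = -10*x - 6
Scalar curl = 10*x + y + 6
At (-3, 2): -22.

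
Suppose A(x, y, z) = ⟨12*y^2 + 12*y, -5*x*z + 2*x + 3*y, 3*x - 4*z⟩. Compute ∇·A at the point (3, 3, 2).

∂A₁/∂x = 0
∂A₂/∂y = 3
∂A₃/∂z = -4
∇·A = -1
At (3, 3, 2): -1.

-1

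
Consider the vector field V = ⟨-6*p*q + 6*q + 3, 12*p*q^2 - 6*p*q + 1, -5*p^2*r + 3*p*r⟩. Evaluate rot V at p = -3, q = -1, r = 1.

(0, -33, -6)

(∇×V)₁ = ∂V₃/∂q − ∂V₂/∂r = 0
(∇×V)₂ = ∂V₁/∂r − ∂V₃/∂p = 10*p*r - 3*r
(∇×V)₃ = ∂V₂/∂p − ∂V₁/∂q = 6*p + 12*q^2 - 6*q - 6
∇×V = (0, 10*p*r - 3*r, 6*p + 12*q^2 - 6*q - 6)
At (-3, -1, 1): (0, -33, -6).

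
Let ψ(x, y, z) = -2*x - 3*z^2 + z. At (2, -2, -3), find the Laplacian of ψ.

-6

∂²ψ/∂x² = 0
∂²ψ/∂y² = 0
∂²ψ/∂z² = -6
∇²ψ = -6
At (2, -2, -3): -6.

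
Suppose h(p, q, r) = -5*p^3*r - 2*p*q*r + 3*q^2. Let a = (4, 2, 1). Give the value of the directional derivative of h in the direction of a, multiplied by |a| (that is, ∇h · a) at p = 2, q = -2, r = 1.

∂h/∂p = -15*p^2*r - 2*q*r
∂h/∂q = -2*p*r + 6*q
∂h/∂r = -5*p^3 - 2*p*q
∇h at (2, -2, 1) = (-56, -16, -32)
∇h · a = (-56)(4) + (-16)(2) + (-32)(1) = -288

-288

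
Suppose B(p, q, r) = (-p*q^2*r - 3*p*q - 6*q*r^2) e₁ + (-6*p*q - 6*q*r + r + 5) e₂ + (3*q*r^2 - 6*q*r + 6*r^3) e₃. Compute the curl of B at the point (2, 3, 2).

(17, -90, 36)

(∇×B)₁ = ∂B₃/∂q − ∂B₂/∂r = 6*q + 3*r^2 - 6*r - 1
(∇×B)₂ = ∂B₁/∂r − ∂B₃/∂p = -p*q^2 - 12*q*r
(∇×B)₃ = ∂B₂/∂p − ∂B₁/∂q = 2*p*q*r + 3*p - 6*q + 6*r^2
∇×B = (6*q + 3*r^2 - 6*r - 1, -p*q^2 - 12*q*r, 2*p*q*r + 3*p - 6*q + 6*r^2)
At (2, 3, 2): (17, -90, 36).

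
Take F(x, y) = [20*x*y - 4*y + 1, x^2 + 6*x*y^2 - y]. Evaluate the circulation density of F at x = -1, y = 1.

∂F₂/∂x = 2*x + 6*y^2
∂F₁/∂y = 20*x - 4
Scalar curl = -18*x + 6*y^2 + 4
At (-1, 1): 28.

28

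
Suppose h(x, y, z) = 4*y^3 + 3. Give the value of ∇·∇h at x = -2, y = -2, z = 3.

-48

∂²h/∂x² = 0
∂²h/∂y² = 24*y
∂²h/∂z² = 0
∇²h = 24*y
At (-2, -2, 3): -48.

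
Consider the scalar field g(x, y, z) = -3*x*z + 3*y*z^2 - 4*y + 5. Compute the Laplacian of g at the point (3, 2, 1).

∂²g/∂x² = 0
∂²g/∂y² = 0
∂²g/∂z² = 6*y
∇²g = 6*y
At (3, 2, 1): 12.

12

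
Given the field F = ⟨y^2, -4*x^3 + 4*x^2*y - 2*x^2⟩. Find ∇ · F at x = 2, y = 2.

16

∂F₁/∂x = 0
∂F₂/∂y = 4*x^2
∇·F = 4*x^2
At (2, 2): 16.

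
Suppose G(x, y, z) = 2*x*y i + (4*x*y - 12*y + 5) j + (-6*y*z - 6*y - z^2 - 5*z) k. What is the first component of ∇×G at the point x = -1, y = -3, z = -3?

12

(∇×G)_1 = ∂G₃/∂y − ∂G₂/∂z
= -6*z - 6 − (0)
= -6*z - 6
At (-1, -3, -3): 12.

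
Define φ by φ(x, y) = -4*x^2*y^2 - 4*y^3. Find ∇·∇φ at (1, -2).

∂²φ/∂x² = -8*y^2
∂²φ/∂y² = -8*(x^2 + 3*y)
∇²φ = -8*x^2 - 8*y^2 - 24*y
At (1, -2): 8.

8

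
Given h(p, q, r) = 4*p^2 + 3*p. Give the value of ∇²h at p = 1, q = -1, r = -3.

∂²h/∂p² = 8
∂²h/∂q² = 0
∂²h/∂r² = 0
∇²h = 8
At (1, -1, -3): 8.

8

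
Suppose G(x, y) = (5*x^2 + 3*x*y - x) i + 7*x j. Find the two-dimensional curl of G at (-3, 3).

∂G₂/∂x = 7
∂G₁/∂y = 3*x
Scalar curl = -3*x + 7
At (-3, 3): 16.

16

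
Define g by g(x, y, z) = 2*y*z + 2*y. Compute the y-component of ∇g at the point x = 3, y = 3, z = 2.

(∇g)_2 = ∂g/∂y = 2*z + 2
At (3, 3, 2): 6.

6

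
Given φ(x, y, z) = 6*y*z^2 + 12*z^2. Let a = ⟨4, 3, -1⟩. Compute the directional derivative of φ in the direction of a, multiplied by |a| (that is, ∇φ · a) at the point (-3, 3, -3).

342

∂φ/∂x = 0
∂φ/∂y = 6*z^2
∂φ/∂z = 12*y*z + 24*z
∇φ at (-3, 3, -3) = (0, 54, -180)
∇φ · a = (0)(4) + (54)(3) + (-180)(-1) = 342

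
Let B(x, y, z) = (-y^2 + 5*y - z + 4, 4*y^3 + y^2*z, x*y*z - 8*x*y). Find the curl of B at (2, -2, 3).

(∇×B)₁ = ∂B₃/∂y − ∂B₂/∂z = x*z - 8*x - y^2
(∇×B)₂ = ∂B₁/∂z − ∂B₃/∂x = -y*z + 8*y - 1
(∇×B)₃ = ∂B₂/∂x − ∂B₁/∂y = 2*y - 5
∇×B = (x*z - 8*x - y^2, -y*z + 8*y - 1, 2*y - 5)
At (2, -2, 3): (-14, -11, -9).

(-14, -11, -9)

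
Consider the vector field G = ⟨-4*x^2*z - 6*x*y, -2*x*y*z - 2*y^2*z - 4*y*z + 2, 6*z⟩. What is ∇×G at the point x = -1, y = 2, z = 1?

(∇×G)₁ = ∂G₃/∂y − ∂G₂/∂z = 2*x*y + 2*y^2 + 4*y
(∇×G)₂ = ∂G₁/∂z − ∂G₃/∂x = -4*x^2
(∇×G)₃ = ∂G₂/∂x − ∂G₁/∂y = 6*x - 2*y*z
∇×G = (2*x*y + 2*y^2 + 4*y, -4*x^2, 6*x - 2*y*z)
At (-1, 2, 1): (12, -4, -10).

(12, -4, -10)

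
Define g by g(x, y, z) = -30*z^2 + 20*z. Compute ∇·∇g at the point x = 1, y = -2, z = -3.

∂²g/∂x² = 0
∂²g/∂y² = 0
∂²g/∂z² = -60
∇²g = -60
At (1, -2, -3): -60.

-60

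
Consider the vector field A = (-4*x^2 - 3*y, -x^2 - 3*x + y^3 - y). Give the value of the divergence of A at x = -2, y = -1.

∂A₁/∂x = -8*x
∂A₂/∂y = 3*y^2 - 1
∇·A = -8*x + 3*y^2 - 1
At (-2, -1): 18.

18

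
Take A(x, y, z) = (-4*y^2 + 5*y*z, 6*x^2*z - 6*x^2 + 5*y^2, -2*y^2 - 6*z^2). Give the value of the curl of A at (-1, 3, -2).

(∇×A)₁ = ∂A₃/∂y − ∂A₂/∂z = -6*x^2 - 4*y
(∇×A)₂ = ∂A₁/∂z − ∂A₃/∂x = 5*y
(∇×A)₃ = ∂A₂/∂x − ∂A₁/∂y = 12*x*z - 12*x + 8*y - 5*z
∇×A = (-6*x^2 - 4*y, 5*y, 12*x*z - 12*x + 8*y - 5*z)
At (-1, 3, -2): (-18, 15, 70).

(-18, 15, 70)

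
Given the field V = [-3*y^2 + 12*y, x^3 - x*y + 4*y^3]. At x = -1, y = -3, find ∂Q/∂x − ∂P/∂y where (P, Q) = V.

∂V₂/∂x = 3*x^2 - y
∂V₁/∂y = -6*y + 12
Scalar curl = 3*x^2 + 5*y - 12
At (-1, -3): -24.

-24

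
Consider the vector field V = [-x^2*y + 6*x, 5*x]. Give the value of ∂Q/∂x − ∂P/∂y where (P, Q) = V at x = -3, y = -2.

14

∂V₂/∂x = 5
∂V₁/∂y = -x^2
Scalar curl = x^2 + 5
At (-3, -2): 14.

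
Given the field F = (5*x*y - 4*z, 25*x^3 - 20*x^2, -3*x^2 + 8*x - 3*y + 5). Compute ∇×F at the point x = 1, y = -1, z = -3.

(∇×F)₁ = ∂F₃/∂y − ∂F₂/∂z = -3
(∇×F)₂ = ∂F₁/∂z − ∂F₃/∂x = 6*x - 12
(∇×F)₃ = ∂F₂/∂x − ∂F₁/∂y = 75*x^2 - 45*x
∇×F = (-3, 6*x - 12, 75*x^2 - 45*x)
At (1, -1, -3): (-3, -6, 30).

(-3, -6, 30)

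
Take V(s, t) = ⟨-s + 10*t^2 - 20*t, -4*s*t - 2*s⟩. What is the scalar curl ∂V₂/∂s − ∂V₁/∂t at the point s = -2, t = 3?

-54

∂V₂/∂s = -4*t - 2
∂V₁/∂t = 20*t - 20
Scalar curl = -24*t + 18
At (-2, 3): -54.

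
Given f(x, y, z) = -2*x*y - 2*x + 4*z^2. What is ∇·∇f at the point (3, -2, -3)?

8

∂²f/∂x² = 0
∂²f/∂y² = 0
∂²f/∂z² = 8
∇²f = 8
At (3, -2, -3): 8.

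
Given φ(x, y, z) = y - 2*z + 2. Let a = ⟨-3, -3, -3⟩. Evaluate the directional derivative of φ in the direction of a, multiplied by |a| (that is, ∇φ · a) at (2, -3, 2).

3

∂φ/∂x = 0
∂φ/∂y = 1
∂φ/∂z = -2
∇φ at (2, -3, 2) = (0, 1, -2)
∇φ · a = (0)(-3) + (1)(-3) + (-2)(-3) = 3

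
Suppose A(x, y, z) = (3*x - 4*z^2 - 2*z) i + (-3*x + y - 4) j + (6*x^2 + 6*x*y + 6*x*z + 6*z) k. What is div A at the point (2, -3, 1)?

22

∂A₁/∂x = 3
∂A₂/∂y = 1
∂A₃/∂z = 6*x + 6
∇·A = 6*x + 10
At (2, -3, 1): 22.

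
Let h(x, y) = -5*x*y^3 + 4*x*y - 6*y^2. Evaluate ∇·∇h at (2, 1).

-72

∂²h/∂x² = 0
∂²h/∂y² = -6*(5*x*y + 2)
∇²h = -30*x*y - 12
At (2, 1): -72.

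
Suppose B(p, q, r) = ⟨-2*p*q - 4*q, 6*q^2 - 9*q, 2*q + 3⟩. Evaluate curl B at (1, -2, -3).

(2, 0, 6)

(∇×B)₁ = ∂B₃/∂q − ∂B₂/∂r = 2
(∇×B)₂ = ∂B₁/∂r − ∂B₃/∂p = 0
(∇×B)₃ = ∂B₂/∂p − ∂B₁/∂q = 2*p + 4
∇×B = (2, 0, 2*p + 4)
At (1, -2, -3): (2, 0, 6).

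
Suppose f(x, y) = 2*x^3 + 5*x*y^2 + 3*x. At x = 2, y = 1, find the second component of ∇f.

(∇f)_2 = ∂f/∂y = 10*x*y
At (2, 1): 20.

20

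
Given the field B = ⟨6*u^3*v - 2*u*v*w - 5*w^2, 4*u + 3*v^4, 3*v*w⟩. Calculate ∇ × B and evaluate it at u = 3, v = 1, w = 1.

(3, -16, -152)

(∇×B)₁ = ∂B₃/∂v − ∂B₂/∂w = 3*w
(∇×B)₂ = ∂B₁/∂w − ∂B₃/∂u = -2*u*v - 10*w
(∇×B)₃ = ∂B₂/∂u − ∂B₁/∂v = -6*u^3 + 2*u*w + 4
∇×B = (3*w, -2*u*v - 10*w, -6*u^3 + 2*u*w + 4)
At (3, 1, 1): (3, -16, -152).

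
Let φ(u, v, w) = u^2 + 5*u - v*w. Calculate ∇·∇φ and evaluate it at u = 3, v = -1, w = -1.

∂²φ/∂u² = 2
∂²φ/∂v² = 0
∂²φ/∂w² = 0
∇²φ = 2
At (3, -1, -1): 2.

2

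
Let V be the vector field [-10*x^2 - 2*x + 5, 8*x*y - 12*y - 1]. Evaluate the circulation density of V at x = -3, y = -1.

∂V₂/∂x = 8*y
∂V₁/∂y = 0
Scalar curl = 8*y
At (-3, -1): -8.

-8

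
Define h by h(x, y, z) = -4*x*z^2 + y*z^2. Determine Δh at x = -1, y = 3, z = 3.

14

∂²h/∂x² = 0
∂²h/∂y² = 0
∂²h/∂z² = 2*(-4*x + y)
∇²h = -8*x + 2*y
At (-1, 3, 3): 14.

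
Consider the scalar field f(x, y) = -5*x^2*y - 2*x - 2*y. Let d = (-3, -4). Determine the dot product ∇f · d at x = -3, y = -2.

374

∂f/∂x = -10*x*y - 2
∂f/∂y = -5*x^2 - 2
∇f at (-3, -2) = (-62, -47)
∇f · d = (-62)(-3) + (-47)(-4) = 374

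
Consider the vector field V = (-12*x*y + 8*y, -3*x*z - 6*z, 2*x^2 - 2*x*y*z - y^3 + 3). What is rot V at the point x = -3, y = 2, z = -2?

(-27, 4, -38)

(∇×V)₁ = ∂V₃/∂y − ∂V₂/∂z = -2*x*z + 3*x - 3*y^2 + 6
(∇×V)₂ = ∂V₁/∂z − ∂V₃/∂x = -4*x + 2*y*z
(∇×V)₃ = ∂V₂/∂x − ∂V₁/∂y = 12*x - 3*z - 8
∇×V = (-2*x*z + 3*x - 3*y^2 + 6, -4*x + 2*y*z, 12*x - 3*z - 8)
At (-3, 2, -2): (-27, 4, -38).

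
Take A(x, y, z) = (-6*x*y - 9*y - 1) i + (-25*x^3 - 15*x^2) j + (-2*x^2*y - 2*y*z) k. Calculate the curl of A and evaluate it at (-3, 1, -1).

(∇×A)₁ = ∂A₃/∂y − ∂A₂/∂z = -2*x^2 - 2*z
(∇×A)₂ = ∂A₁/∂z − ∂A₃/∂x = 4*x*y
(∇×A)₃ = ∂A₂/∂x − ∂A₁/∂y = -75*x^2 - 24*x + 9
∇×A = (-2*x^2 - 2*z, 4*x*y, -75*x^2 - 24*x + 9)
At (-3, 1, -1): (-16, -12, -594).

(-16, -12, -594)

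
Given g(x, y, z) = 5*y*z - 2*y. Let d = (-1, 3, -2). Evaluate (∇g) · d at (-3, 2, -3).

-71

∂g/∂x = 0
∂g/∂y = 5*z - 2
∂g/∂z = 5*y
∇g at (-3, 2, -3) = (0, -17, 10)
∇g · d = (0)(-1) + (-17)(3) + (10)(-2) = -71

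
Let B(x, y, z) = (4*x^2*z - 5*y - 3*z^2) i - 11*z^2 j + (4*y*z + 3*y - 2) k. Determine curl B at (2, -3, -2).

(-49, 28, 5)

(∇×B)₁ = ∂B₃/∂y − ∂B₂/∂z = 26*z + 3
(∇×B)₂ = ∂B₁/∂z − ∂B₃/∂x = 4*x^2 - 6*z
(∇×B)₃ = ∂B₂/∂x − ∂B₁/∂y = 5
∇×B = (26*z + 3, 4*x^2 - 6*z, 5)
At (2, -3, -2): (-49, 28, 5).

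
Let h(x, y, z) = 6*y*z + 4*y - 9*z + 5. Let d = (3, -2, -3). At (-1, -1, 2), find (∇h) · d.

13

∂h/∂x = 0
∂h/∂y = 6*z + 4
∂h/∂z = 6*y - 9
∇h at (-1, -1, 2) = (0, 16, -15)
∇h · d = (0)(3) + (16)(-2) + (-15)(-3) = 13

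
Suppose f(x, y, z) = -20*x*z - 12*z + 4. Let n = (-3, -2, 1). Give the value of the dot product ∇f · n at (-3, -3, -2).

∂f/∂x = -20*z
∂f/∂y = 0
∂f/∂z = -20*x - 12
∇f at (-3, -3, -2) = (40, 0, 48)
∇f · n = (40)(-3) + (0)(-2) + (48)(1) = -72

-72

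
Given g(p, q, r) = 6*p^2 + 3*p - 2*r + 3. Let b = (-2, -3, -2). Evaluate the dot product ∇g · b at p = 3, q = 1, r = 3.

∂g/∂p = 12*p + 3
∂g/∂q = 0
∂g/∂r = -2
∇g at (3, 1, 3) = (39, 0, -2)
∇g · b = (39)(-2) + (0)(-3) + (-2)(-2) = -74

-74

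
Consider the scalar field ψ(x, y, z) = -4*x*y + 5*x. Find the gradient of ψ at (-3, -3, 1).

∂ψ/∂x = -4*y + 5
∂ψ/∂y = -4*x
∂ψ/∂z = 0
∇ψ = (-4*y + 5, -4*x, 0)
At (-3, -3, 1): (17, 12, 0).

(17, 12, 0)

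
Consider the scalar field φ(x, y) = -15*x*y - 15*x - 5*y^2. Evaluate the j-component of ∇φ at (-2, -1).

40

(∇φ)_2 = ∂φ/∂y = -15*x - 10*y
At (-2, -1): 40.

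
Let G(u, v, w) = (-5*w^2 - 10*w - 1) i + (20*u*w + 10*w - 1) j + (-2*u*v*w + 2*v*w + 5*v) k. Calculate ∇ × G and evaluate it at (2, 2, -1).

(-43, -4, -20)

(∇×G)₁ = ∂G₃/∂v − ∂G₂/∂w = -2*u*w - 20*u + 2*w - 5
(∇×G)₂ = ∂G₁/∂w − ∂G₃/∂u = 2*v*w - 10*w - 10
(∇×G)₃ = ∂G₂/∂u − ∂G₁/∂v = 20*w
∇×G = (-2*u*w - 20*u + 2*w - 5, 2*v*w - 10*w - 10, 20*w)
At (2, 2, -1): (-43, -4, -20).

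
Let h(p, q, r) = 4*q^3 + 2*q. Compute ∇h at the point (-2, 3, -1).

∂h/∂p = 0
∂h/∂q = 12*q^2 + 2
∂h/∂r = 0
∇h = (0, 12*q^2 + 2, 0)
At (-2, 3, -1): (0, 110, 0).

(0, 110, 0)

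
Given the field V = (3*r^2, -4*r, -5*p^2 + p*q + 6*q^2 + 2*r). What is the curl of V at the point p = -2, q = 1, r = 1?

(∇×V)₁ = ∂V₃/∂q − ∂V₂/∂r = p + 12*q + 4
(∇×V)₂ = ∂V₁/∂r − ∂V₃/∂p = 10*p - q + 6*r
(∇×V)₃ = ∂V₂/∂p − ∂V₁/∂q = 0
∇×V = (p + 12*q + 4, 10*p - q + 6*r, 0)
At (-2, 1, 1): (14, -15, 0).

(14, -15, 0)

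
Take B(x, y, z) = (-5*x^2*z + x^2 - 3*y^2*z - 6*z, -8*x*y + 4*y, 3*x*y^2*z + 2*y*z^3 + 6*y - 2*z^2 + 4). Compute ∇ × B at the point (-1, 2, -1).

(∇×B)₁ = ∂B₃/∂y − ∂B₂/∂z = 6*x*y*z + 2*z^3 + 6
(∇×B)₂ = ∂B₁/∂z − ∂B₃/∂x = -5*x^2 - 3*y^2*z - 3*y^2 - 6
(∇×B)₃ = ∂B₂/∂x − ∂B₁/∂y = 6*y*z - 8*y
∇×B = (6*x*y*z + 2*z^3 + 6, -5*x^2 - 3*y^2*z - 3*y^2 - 6, 6*y*z - 8*y)
At (-1, 2, -1): (16, -11, -28).

(16, -11, -28)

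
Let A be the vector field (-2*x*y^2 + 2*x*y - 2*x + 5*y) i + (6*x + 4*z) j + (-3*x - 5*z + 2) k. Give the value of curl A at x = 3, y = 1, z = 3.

(∇×A)₁ = ∂A₃/∂y − ∂A₂/∂z = -4
(∇×A)₂ = ∂A₁/∂z − ∂A₃/∂x = 3
(∇×A)₃ = ∂A₂/∂x − ∂A₁/∂y = 4*x*y - 2*x + 1
∇×A = (-4, 3, 4*x*y - 2*x + 1)
At (3, 1, 3): (-4, 3, 7).

(-4, 3, 7)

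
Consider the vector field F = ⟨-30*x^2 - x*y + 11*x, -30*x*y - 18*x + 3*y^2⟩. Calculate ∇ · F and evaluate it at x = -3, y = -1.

∂F₁/∂x = -60*x - y + 11
∂F₂/∂y = -30*x + 6*y
∇·F = -90*x + 5*y + 11
At (-3, -1): 276.

276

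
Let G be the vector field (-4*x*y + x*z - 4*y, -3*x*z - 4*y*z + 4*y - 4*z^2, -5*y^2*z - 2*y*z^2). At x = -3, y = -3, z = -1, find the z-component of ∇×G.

(∇×G)_3 = ∂G₂/∂x − ∂G₁/∂y
= -3*z − (-4*x - 4)
= 4*x - 3*z + 4
At (-3, -3, -1): -5.

-5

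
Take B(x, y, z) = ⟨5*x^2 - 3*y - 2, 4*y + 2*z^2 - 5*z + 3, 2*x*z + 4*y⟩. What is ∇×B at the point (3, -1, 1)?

(∇×B)₁ = ∂B₃/∂y − ∂B₂/∂z = -4*z + 9
(∇×B)₂ = ∂B₁/∂z − ∂B₃/∂x = -2*z
(∇×B)₃ = ∂B₂/∂x − ∂B₁/∂y = 3
∇×B = (-4*z + 9, -2*z, 3)
At (3, -1, 1): (5, -2, 3).

(5, -2, 3)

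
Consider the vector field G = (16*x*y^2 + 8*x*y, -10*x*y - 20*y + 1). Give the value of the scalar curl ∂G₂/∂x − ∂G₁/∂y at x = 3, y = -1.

∂G₂/∂x = -10*y
∂G₁/∂y = 32*x*y + 8*x
Scalar curl = -32*x*y - 8*x - 10*y
At (3, -1): 82.

82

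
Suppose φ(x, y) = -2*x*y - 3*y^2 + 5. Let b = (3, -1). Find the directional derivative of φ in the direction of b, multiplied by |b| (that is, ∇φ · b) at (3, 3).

∂φ/∂x = -2*y
∂φ/∂y = -2*x - 6*y
∇φ at (3, 3) = (-6, -24)
∇φ · b = (-6)(3) + (-24)(-1) = 6

6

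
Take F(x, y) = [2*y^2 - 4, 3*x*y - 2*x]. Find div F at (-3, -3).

-9

∂F₁/∂x = 0
∂F₂/∂y = 3*x
∇·F = 3*x
At (-3, -3): -9.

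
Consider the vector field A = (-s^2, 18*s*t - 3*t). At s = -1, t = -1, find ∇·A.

∂A₁/∂s = -2*s
∂A₂/∂t = 18*s - 3
∇·A = 16*s - 3
At (-1, -1): -19.

-19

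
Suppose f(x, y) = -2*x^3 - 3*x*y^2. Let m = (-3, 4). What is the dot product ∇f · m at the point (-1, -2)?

∂f/∂x = -6*x^2 - 3*y^2
∂f/∂y = -6*x*y
∇f at (-1, -2) = (-18, -12)
∇f · m = (-18)(-3) + (-12)(4) = 6

6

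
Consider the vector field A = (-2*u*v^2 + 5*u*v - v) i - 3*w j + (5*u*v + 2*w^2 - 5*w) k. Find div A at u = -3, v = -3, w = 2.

-30

∂A₁/∂u = -2*v^2 + 5*v
∂A₂/∂v = 0
∂A₃/∂w = 4*w - 5
∇·A = -2*v^2 + 5*v + 4*w - 5
At (-3, -3, 2): -30.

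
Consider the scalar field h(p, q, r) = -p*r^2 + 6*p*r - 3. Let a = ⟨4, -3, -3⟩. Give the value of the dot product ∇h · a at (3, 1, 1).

-16

∂h/∂p = -r^2 + 6*r
∂h/∂q = 0
∂h/∂r = -2*p*r + 6*p
∇h at (3, 1, 1) = (5, 0, 12)
∇h · a = (5)(4) + (0)(-3) + (12)(-3) = -16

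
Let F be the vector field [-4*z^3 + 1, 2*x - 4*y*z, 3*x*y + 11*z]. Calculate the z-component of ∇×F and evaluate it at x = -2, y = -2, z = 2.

2

(∇×F)_3 = ∂F₂/∂x − ∂F₁/∂y
= 2 − (0)
= 2
At (-2, -2, 2): 2.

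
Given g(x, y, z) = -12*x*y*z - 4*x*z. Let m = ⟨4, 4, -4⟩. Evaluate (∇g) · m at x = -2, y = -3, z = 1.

∂g/∂x = -12*y*z - 4*z
∂g/∂y = -12*x*z
∂g/∂z = -12*x*y - 4*x
∇g at (-2, -3, 1) = (32, 24, -64)
∇g · m = (32)(4) + (24)(4) + (-64)(-4) = 480

480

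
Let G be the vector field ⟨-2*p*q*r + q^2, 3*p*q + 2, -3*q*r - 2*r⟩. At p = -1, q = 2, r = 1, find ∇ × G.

(-3, 4, 0)

(∇×G)₁ = ∂G₃/∂q − ∂G₂/∂r = -3*r
(∇×G)₂ = ∂G₁/∂r − ∂G₃/∂p = -2*p*q
(∇×G)₃ = ∂G₂/∂p − ∂G₁/∂q = 2*p*r + q
∇×G = (-3*r, -2*p*q, 2*p*r + q)
At (-1, 2, 1): (-3, 4, 0).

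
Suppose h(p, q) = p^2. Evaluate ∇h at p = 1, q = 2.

(2, 0)

∂h/∂p = 2*p
∂h/∂q = 0
∇h = (2*p, 0)
At (1, 2): (2, 0).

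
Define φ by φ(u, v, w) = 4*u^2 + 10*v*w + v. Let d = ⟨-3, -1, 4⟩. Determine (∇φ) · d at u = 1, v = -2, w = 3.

-135

∂φ/∂u = 8*u
∂φ/∂v = 10*w + 1
∂φ/∂w = 10*v
∇φ at (1, -2, 3) = (8, 31, -20)
∇φ · d = (8)(-3) + (31)(-1) + (-20)(4) = -135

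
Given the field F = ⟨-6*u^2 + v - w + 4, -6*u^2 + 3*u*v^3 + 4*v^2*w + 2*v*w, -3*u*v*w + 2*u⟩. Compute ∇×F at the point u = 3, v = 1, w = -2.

(∇×F)₁ = ∂F₃/∂v − ∂F₂/∂w = -3*u*w - 4*v^2 - 2*v
(∇×F)₂ = ∂F₁/∂w − ∂F₃/∂u = 3*v*w - 3
(∇×F)₃ = ∂F₂/∂u − ∂F₁/∂v = -12*u + 3*v^3 - 1
∇×F = (-3*u*w - 4*v^2 - 2*v, 3*v*w - 3, -12*u + 3*v^3 - 1)
At (3, 1, -2): (12, -9, -34).

(12, -9, -34)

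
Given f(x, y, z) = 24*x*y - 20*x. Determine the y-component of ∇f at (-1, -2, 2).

-24

(∇f)_2 = ∂f/∂y = 24*x
At (-1, -2, 2): -24.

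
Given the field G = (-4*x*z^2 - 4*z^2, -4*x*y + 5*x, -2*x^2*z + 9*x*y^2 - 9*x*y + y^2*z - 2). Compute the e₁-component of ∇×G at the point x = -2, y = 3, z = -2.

-102

(∇×G)_1 = ∂G₃/∂y − ∂G₂/∂z
= 18*x*y - 9*x + 2*y*z − (0)
= 18*x*y - 9*x + 2*y*z
At (-2, 3, -2): -102.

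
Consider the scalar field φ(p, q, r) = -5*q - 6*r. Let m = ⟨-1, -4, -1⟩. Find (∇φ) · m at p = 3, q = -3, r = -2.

∂φ/∂p = 0
∂φ/∂q = -5
∂φ/∂r = -6
∇φ at (3, -3, -2) = (0, -5, -6)
∇φ · m = (0)(-1) + (-5)(-4) + (-6)(-1) = 26

26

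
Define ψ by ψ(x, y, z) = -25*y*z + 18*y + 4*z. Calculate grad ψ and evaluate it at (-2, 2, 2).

(0, -32, -46)

∂ψ/∂x = 0
∂ψ/∂y = -25*z + 18
∂ψ/∂z = -25*y + 4
∇ψ = (0, -25*z + 18, -25*y + 4)
At (-2, 2, 2): (0, -32, -46).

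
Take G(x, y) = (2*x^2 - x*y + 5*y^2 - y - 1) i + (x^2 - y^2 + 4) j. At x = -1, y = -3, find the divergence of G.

5

∂G₁/∂x = 4*x - y
∂G₂/∂y = -2*y
∇·G = 4*x - 3*y
At (-1, -3): 5.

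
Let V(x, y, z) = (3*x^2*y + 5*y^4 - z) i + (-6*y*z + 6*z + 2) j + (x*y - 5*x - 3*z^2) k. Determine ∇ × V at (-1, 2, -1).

(5, 2, -163)

(∇×V)₁ = ∂V₃/∂y − ∂V₂/∂z = x + 6*y - 6
(∇×V)₂ = ∂V₁/∂z − ∂V₃/∂x = -y + 4
(∇×V)₃ = ∂V₂/∂x − ∂V₁/∂y = -3*x^2 - 20*y^3
∇×V = (x + 6*y - 6, -y + 4, -3*x^2 - 20*y^3)
At (-1, 2, -1): (5, 2, -163).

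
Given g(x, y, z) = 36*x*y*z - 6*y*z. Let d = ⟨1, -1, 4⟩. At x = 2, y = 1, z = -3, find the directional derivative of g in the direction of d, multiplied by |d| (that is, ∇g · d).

∂g/∂x = 36*y*z
∂g/∂y = 36*x*z - 6*z
∂g/∂z = 36*x*y - 6*y
∇g at (2, 1, -3) = (-108, -198, 66)
∇g · d = (-108)(1) + (-198)(-1) + (66)(4) = 354

354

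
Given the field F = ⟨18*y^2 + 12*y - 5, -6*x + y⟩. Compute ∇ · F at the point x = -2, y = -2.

∂F₁/∂x = 0
∂F₂/∂y = 1
∇·F = 1
At (-2, -2): 1.

1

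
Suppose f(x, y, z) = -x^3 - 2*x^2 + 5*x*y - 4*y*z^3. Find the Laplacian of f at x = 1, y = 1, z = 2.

-58

∂²f/∂x² = -2*(3*x + 2)
∂²f/∂y² = 0
∂²f/∂z² = -24*y*z
∇²f = -6*x - 24*y*z - 4
At (1, 1, 2): -58.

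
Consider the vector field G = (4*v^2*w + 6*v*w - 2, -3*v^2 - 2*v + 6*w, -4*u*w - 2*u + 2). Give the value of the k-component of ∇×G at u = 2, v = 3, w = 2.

-60

(∇×G)_3 = ∂G₂/∂u − ∂G₁/∂v
= 0 − (8*v*w + 6*w)
= -8*v*w - 6*w
At (2, 3, 2): -60.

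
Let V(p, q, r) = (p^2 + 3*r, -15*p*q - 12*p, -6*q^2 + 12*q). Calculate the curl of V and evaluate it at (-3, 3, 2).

(-24, 3, -57)

(∇×V)₁ = ∂V₃/∂q − ∂V₂/∂r = -12*q + 12
(∇×V)₂ = ∂V₁/∂r − ∂V₃/∂p = 3
(∇×V)₃ = ∂V₂/∂p − ∂V₁/∂q = -15*q - 12
∇×V = (-12*q + 12, 3, -15*q - 12)
At (-3, 3, 2): (-24, 3, -57).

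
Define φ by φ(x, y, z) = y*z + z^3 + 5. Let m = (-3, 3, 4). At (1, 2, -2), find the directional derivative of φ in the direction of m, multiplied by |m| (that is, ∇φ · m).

∂φ/∂x = 0
∂φ/∂y = z
∂φ/∂z = y + 3*z^2
∇φ at (1, 2, -2) = (0, -2, 14)
∇φ · m = (0)(-3) + (-2)(3) + (14)(4) = 50

50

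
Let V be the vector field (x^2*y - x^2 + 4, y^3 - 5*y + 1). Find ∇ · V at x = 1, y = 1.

∂V₁/∂x = 2*x*y - 2*x
∂V₂/∂y = 3*y^2 - 5
∇·V = 2*x*y - 2*x + 3*y^2 - 5
At (1, 1): -2.

-2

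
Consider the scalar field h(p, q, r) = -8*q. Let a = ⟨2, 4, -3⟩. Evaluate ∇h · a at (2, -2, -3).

-32

∂h/∂p = 0
∂h/∂q = -8
∂h/∂r = 0
∇h at (2, -2, -3) = (0, -8, 0)
∇h · a = (0)(2) + (-8)(4) + (0)(-3) = -32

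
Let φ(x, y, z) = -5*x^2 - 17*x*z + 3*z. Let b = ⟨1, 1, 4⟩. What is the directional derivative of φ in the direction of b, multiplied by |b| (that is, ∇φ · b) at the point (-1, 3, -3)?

141

∂φ/∂x = -10*x - 17*z
∂φ/∂y = 0
∂φ/∂z = -17*x + 3
∇φ at (-1, 3, -3) = (61, 0, 20)
∇φ · b = (61)(1) + (0)(1) + (20)(4) = 141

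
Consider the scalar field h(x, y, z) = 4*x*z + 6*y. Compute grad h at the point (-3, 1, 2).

∂h/∂x = 4*z
∂h/∂y = 6
∂h/∂z = 4*x
∇h = (4*z, 6, 4*x)
At (-3, 1, 2): (8, 6, -12).

(8, 6, -12)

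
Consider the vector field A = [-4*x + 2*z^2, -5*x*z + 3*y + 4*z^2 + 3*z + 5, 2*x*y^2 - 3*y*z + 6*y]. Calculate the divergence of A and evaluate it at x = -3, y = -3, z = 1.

8

∂A₁/∂x = -4
∂A₂/∂y = 3
∂A₃/∂z = -3*y
∇·A = -3*y - 1
At (-3, -3, 1): 8.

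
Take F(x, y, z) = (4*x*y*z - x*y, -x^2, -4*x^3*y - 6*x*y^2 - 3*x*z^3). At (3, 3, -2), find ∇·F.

-135

∂F₁/∂x = 4*y*z - y
∂F₂/∂y = 0
∂F₃/∂z = -9*x*z^2
∇·F = -9*x*z^2 + 4*y*z - y
At (3, 3, -2): -135.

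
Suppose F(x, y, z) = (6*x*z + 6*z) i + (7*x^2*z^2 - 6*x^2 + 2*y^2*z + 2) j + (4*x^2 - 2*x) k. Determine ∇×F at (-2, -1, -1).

(54, 12, -4)

(∇×F)₁ = ∂F₃/∂y − ∂F₂/∂z = -14*x^2*z - 2*y^2
(∇×F)₂ = ∂F₁/∂z − ∂F₃/∂x = -2*x + 8
(∇×F)₃ = ∂F₂/∂x − ∂F₁/∂y = 14*x*z^2 - 12*x
∇×F = (-14*x^2*z - 2*y^2, -2*x + 8, 14*x*z^2 - 12*x)
At (-2, -1, -1): (54, 12, -4).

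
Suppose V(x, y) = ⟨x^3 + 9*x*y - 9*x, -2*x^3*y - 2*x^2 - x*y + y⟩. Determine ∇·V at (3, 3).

∂V₁/∂x = 3*x^2 + 9*y - 9
∂V₂/∂y = -2*x^3 - x + 1
∇·V = -2*x^3 + 3*x^2 - x + 9*y - 8
At (3, 3): -11.

-11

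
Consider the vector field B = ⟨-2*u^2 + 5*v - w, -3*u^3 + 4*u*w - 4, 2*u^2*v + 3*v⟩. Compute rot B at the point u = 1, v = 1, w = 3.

(∇×B)₁ = ∂B₃/∂v − ∂B₂/∂w = 2*u^2 - 4*u + 3
(∇×B)₂ = ∂B₁/∂w − ∂B₃/∂u = -4*u*v - 1
(∇×B)₃ = ∂B₂/∂u − ∂B₁/∂v = -9*u^2 + 4*w - 5
∇×B = (2*u^2 - 4*u + 3, -4*u*v - 1, -9*u^2 + 4*w - 5)
At (1, 1, 3): (1, -5, -2).

(1, -5, -2)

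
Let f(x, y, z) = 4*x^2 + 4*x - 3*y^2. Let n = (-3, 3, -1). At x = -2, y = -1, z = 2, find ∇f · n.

54

∂f/∂x = 8*x + 4
∂f/∂y = -6*y
∂f/∂z = 0
∇f at (-2, -1, 2) = (-12, 6, 0)
∇f · n = (-12)(-3) + (6)(3) + (0)(-1) = 54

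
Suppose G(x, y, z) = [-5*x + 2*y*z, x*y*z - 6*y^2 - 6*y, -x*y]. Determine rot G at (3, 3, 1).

(-12, 9, 1)

(∇×G)₁ = ∂G₃/∂y − ∂G₂/∂z = -x*y - x
(∇×G)₂ = ∂G₁/∂z − ∂G₃/∂x = 3*y
(∇×G)₃ = ∂G₂/∂x − ∂G₁/∂y = y*z - 2*z
∇×G = (-x*y - x, 3*y, y*z - 2*z)
At (3, 3, 1): (-12, 9, 1).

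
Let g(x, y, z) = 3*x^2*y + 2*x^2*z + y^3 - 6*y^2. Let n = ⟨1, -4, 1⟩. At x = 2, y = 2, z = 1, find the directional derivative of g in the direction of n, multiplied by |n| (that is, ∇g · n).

40

∂g/∂x = 6*x*y + 4*x*z
∂g/∂y = 3*x^2 + 3*y^2 - 12*y
∂g/∂z = 2*x^2
∇g at (2, 2, 1) = (32, 0, 8)
∇g · n = (32)(1) + (0)(-4) + (8)(1) = 40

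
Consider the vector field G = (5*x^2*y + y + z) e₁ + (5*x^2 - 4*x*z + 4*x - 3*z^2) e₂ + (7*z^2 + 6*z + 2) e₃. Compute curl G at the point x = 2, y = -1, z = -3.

(∇×G)₁ = ∂G₃/∂y − ∂G₂/∂z = 4*x + 6*z
(∇×G)₂ = ∂G₁/∂z − ∂G₃/∂x = 1
(∇×G)₃ = ∂G₂/∂x − ∂G₁/∂y = -5*x^2 + 10*x - 4*z + 3
∇×G = (4*x + 6*z, 1, -5*x^2 + 10*x - 4*z + 3)
At (2, -1, -3): (-10, 1, 15).

(-10, 1, 15)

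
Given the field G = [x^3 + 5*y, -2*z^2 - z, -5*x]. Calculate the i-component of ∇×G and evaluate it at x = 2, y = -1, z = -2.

-7

(∇×G)_1 = ∂G₃/∂y − ∂G₂/∂z
= 0 − (-4*z - 1)
= 4*z + 1
At (2, -1, -2): -7.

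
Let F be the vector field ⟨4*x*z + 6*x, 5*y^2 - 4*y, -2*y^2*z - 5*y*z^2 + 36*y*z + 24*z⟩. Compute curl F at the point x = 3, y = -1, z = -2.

(-100, 12, 0)

(∇×F)₁ = ∂F₃/∂y − ∂F₂/∂z = -4*y*z - 5*z^2 + 36*z
(∇×F)₂ = ∂F₁/∂z − ∂F₃/∂x = 4*x
(∇×F)₃ = ∂F₂/∂x − ∂F₁/∂y = 0
∇×F = (-4*y*z - 5*z^2 + 36*z, 4*x, 0)
At (3, -1, -2): (-100, 12, 0).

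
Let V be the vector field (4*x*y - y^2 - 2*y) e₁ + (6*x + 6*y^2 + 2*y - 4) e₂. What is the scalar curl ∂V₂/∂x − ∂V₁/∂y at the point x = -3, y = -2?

16

∂V₂/∂x = 6
∂V₁/∂y = 4*x - 2*y - 2
Scalar curl = -4*x + 2*y + 8
At (-3, -2): 16.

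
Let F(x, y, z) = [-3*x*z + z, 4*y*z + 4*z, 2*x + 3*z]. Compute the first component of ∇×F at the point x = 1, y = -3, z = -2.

8

(∇×F)_1 = ∂F₃/∂y − ∂F₂/∂z
= 0 − (4*y + 4)
= -4*y - 4
At (1, -3, -2): 8.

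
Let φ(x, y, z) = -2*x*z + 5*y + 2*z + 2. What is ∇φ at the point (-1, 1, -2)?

∂φ/∂x = -2*z
∂φ/∂y = 5
∂φ/∂z = -2*x + 2
∇φ = (-2*z, 5, -2*x + 2)
At (-1, 1, -2): (4, 5, 4).

(4, 5, 4)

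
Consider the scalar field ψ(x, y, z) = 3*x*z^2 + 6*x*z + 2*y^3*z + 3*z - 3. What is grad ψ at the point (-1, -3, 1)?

(9, 54, -63)

∂ψ/∂x = 3*z^2 + 6*z
∂ψ/∂y = 6*y^2*z
∂ψ/∂z = 6*x*z + 6*x + 2*y^3 + 3
∇ψ = (3*z^2 + 6*z, 6*y^2*z, 6*x*z + 6*x + 2*y^3 + 3)
At (-1, -3, 1): (9, 54, -63).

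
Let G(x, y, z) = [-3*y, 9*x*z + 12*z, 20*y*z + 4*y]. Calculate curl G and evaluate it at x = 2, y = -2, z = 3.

(∇×G)₁ = ∂G₃/∂y − ∂G₂/∂z = -9*x + 20*z - 8
(∇×G)₂ = ∂G₁/∂z − ∂G₃/∂x = 0
(∇×G)₃ = ∂G₂/∂x − ∂G₁/∂y = 9*z + 3
∇×G = (-9*x + 20*z - 8, 0, 9*z + 3)
At (2, -2, 3): (34, 0, 30).

(34, 0, 30)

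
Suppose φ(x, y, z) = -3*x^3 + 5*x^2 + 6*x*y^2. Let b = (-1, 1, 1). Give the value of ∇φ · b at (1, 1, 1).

5

∂φ/∂x = -9*x^2 + 10*x + 6*y^2
∂φ/∂y = 12*x*y
∂φ/∂z = 0
∇φ at (1, 1, 1) = (7, 12, 0)
∇φ · b = (7)(-1) + (12)(1) + (0)(1) = 5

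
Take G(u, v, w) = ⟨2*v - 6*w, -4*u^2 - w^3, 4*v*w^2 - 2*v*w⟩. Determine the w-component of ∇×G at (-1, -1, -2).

(∇×G)_3 = ∂G₂/∂u − ∂G₁/∂v
= -8*u − (2)
= -8*u - 2
At (-1, -1, -2): 6.

6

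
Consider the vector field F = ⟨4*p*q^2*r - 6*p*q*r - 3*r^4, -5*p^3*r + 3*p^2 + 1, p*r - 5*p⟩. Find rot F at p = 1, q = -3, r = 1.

(5, 46, 21)

(∇×F)₁ = ∂F₃/∂q − ∂F₂/∂r = 5*p^3
(∇×F)₂ = ∂F₁/∂r − ∂F₃/∂p = 4*p*q^2 - 6*p*q - 12*r^3 - r + 5
(∇×F)₃ = ∂F₂/∂p − ∂F₁/∂q = -15*p^2*r - 8*p*q*r + 6*p*r + 6*p
∇×F = (5*p^3, 4*p*q^2 - 6*p*q - 12*r^3 - r + 5, -15*p^2*r - 8*p*q*r + 6*p*r + 6*p)
At (1, -3, 1): (5, 46, 21).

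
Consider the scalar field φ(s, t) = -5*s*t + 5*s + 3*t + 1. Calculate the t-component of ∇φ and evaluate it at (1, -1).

-2

(∇φ)_2 = ∂φ/∂t = -5*s + 3
At (1, -1): -2.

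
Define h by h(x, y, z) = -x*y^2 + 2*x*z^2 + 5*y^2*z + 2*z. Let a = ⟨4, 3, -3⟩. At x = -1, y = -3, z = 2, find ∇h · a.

-319

∂h/∂x = -y^2 + 2*z^2
∂h/∂y = -2*x*y + 10*y*z
∂h/∂z = 4*x*z + 5*y^2 + 2
∇h at (-1, -3, 2) = (-1, -66, 39)
∇h · a = (-1)(4) + (-66)(3) + (39)(-3) = -319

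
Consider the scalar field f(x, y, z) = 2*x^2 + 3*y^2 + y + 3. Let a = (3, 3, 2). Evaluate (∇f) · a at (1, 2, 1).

51

∂f/∂x = 4*x
∂f/∂y = 6*y + 1
∂f/∂z = 0
∇f at (1, 2, 1) = (4, 13, 0)
∇f · a = (4)(3) + (13)(3) + (0)(2) = 51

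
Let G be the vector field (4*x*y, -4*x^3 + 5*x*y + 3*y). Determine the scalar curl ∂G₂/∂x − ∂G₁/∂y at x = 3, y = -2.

-130

∂G₂/∂x = -12*x^2 + 5*y
∂G₁/∂y = 4*x
Scalar curl = -12*x^2 - 4*x + 5*y
At (3, -2): -130.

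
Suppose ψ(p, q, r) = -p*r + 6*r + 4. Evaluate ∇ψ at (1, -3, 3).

∂ψ/∂p = -r
∂ψ/∂q = 0
∂ψ/∂r = -p + 6
∇ψ = (-r, 0, -p + 6)
At (1, -3, 3): (-3, 0, 5).

(-3, 0, 5)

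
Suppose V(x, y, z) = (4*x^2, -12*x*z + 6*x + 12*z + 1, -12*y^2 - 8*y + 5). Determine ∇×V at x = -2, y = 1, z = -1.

(-68, 0, 18)

(∇×V)₁ = ∂V₃/∂y − ∂V₂/∂z = 12*x - 24*y - 20
(∇×V)₂ = ∂V₁/∂z − ∂V₃/∂x = 0
(∇×V)₃ = ∂V₂/∂x − ∂V₁/∂y = -12*z + 6
∇×V = (12*x - 24*y - 20, 0, -12*z + 6)
At (-2, 1, -1): (-68, 0, 18).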